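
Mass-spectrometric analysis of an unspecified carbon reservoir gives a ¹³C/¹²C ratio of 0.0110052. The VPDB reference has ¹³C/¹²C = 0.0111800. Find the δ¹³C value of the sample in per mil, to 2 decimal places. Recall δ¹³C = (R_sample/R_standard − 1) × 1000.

-15.64 per mil

δ¹³C = (R_sample / R_standard − 1) × 1000
R_sample / R_standard = 0.0110052 / 0.0111800 = 0.984365
δ¹³C = (0.984365 − 1) × 1000 = -15.635 per mil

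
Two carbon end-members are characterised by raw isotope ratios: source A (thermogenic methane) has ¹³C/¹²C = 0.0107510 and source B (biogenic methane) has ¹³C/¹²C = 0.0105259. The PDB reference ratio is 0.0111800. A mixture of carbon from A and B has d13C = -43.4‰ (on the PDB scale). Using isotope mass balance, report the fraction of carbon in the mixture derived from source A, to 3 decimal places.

0.750

δ_A = (0.0107510/0.0111800 − 1)×1000 = (0.961628 − 1)×1000 = -38.372‰
δ_B = (0.0105259/0.0111800 − 1)×1000 = (0.941494 − 1)×1000 = -58.506‰
f_A = (δ_mix − δ_B)/(δ_A − δ_B) = (-43.4 − (-58.506))/(-38.372 − (-58.506))
f_A = 15.106 / 20.134 = 0.7503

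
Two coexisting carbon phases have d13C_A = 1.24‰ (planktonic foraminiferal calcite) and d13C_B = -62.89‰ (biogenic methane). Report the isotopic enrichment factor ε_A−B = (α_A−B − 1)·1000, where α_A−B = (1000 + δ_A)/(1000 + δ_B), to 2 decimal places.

α_A−B = (1000 + 1.24) / (1000 + -62.89) = 1001.24 / 937.11 = 1.068434
ε_A−B = (1.068434 − 1) × 1000 = 68.434‰
(The approximation ε ≈ δ_A − δ_B would give 64.13‰.)

68.43‰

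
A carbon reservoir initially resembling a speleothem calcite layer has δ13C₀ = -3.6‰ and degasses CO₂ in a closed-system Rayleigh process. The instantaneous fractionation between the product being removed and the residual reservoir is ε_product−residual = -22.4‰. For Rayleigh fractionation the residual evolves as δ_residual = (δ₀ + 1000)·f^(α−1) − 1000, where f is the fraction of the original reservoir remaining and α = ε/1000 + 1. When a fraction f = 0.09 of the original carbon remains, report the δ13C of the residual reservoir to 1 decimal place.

51.6‰

Rayleigh residual: δ_res = (δ₀ + 1000)·f^(α−1) − 1000
α = ε/1000 + 1 = 0.97760, so α − 1 = -0.02240
f^(α−1) = 0.09^(-0.02240) = 1.055419
δ_res = (-3.6 + 1000) × 1.055419 − 1000 = 1051.620 − 1000 = 51.62‰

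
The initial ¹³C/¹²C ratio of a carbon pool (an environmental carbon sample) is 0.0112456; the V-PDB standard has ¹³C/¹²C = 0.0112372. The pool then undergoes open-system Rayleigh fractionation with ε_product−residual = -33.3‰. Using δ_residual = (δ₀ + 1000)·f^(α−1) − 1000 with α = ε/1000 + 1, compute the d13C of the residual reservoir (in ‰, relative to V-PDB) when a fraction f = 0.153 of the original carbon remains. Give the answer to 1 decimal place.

65.3‰

δ₀ = (0.0112456/0.0112372 − 1)×1000 = (1.000748 − 1)×1000 = 0.748‰
α − 1 = ε/1000 = -0.0333
f^(α−1) = 0.153^(-0.0333) = 1.064510
δ_res = (0.748 + 1000) × 1.064510 − 1000 = 1065.306 − 1000 = 65.31‰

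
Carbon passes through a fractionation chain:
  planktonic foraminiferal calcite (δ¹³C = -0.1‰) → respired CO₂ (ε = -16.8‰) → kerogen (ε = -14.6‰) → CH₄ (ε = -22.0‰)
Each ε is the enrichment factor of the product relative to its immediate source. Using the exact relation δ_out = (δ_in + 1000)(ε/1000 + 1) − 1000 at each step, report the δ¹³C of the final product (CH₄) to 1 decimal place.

-52.6‰

step 1: δ = (-0.10 + 1000)·(-16.8/1000 + 1) − 1000 = -16.90‰
step 2: δ = (-16.90 + 1000)·(-14.6/1000 + 1) − 1000 = -31.25‰
step 3: δ = (-31.25 + 1000)·(-22.0/1000 + 1) − 1000 = -52.56‰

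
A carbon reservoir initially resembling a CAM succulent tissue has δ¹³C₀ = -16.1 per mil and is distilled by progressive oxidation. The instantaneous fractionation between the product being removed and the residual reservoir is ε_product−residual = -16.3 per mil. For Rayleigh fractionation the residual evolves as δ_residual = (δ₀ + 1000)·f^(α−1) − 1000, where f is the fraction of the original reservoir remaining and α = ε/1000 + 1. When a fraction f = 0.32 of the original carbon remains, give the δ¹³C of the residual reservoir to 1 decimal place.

Rayleigh residual: δ_res = (δ₀ + 1000)·f^(α−1) − 1000
α = ε/1000 + 1 = 0.98370, so α − 1 = -0.01630
f^(α−1) = 0.32^(-0.01630) = 1.018746
δ_res = (-16.1 + 1000) × 1.018746 − 1000 = 1002.345 − 1000 = 2.34 per mil

2.3 per mil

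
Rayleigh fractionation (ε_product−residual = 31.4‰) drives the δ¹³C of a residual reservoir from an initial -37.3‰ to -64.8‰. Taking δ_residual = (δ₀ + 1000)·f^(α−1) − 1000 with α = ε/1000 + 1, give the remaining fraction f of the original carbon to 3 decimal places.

0.397

α − 1 = ε/1000 = 0.0314
(δ_res + 1000)/(δ₀ + 1000) = (-64.8 + 1000)/(-37.3 + 1000) = 935.2/962.7 = 0.971435
f = 0.971435^(1/0.0314) = exp(ln(0.971435)/0.0314) = exp(-0.02898/0.0314)
f = exp(-0.9230) = 0.3973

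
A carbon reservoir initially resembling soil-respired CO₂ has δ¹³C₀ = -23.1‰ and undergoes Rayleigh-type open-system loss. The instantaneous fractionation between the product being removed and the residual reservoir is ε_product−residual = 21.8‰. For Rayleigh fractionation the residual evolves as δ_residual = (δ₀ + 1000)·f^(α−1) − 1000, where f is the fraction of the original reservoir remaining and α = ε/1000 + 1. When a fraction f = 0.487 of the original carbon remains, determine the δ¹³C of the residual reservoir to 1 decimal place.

-38.3‰

Rayleigh residual: δ_res = (δ₀ + 1000)·f^(α−1) − 1000
α = ε/1000 + 1 = 1.02180, so α − 1 = 0.02180
f^(α−1) = 0.487^(0.02180) = 0.984437
δ_res = (-23.1 + 1000) × 0.984437 − 1000 = 961.697 − 1000 = -38.30‰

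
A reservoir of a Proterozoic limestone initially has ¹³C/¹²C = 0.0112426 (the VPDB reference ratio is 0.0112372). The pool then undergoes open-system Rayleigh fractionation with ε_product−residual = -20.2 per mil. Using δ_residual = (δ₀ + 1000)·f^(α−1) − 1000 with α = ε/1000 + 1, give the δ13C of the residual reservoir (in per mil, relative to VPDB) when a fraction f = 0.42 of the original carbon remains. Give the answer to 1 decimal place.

δ₀ = (0.0112426/0.0112372 − 1)×1000 = (1.000481 − 1)×1000 = 0.481 per mil
α − 1 = ε/1000 = -0.0202
f^(α−1) = 0.42^(-0.0202) = 1.017678
δ_res = (0.481 + 1000) × 1.017678 − 1000 = 1018.167 − 1000 = 18.17 per mil

18.2 per mil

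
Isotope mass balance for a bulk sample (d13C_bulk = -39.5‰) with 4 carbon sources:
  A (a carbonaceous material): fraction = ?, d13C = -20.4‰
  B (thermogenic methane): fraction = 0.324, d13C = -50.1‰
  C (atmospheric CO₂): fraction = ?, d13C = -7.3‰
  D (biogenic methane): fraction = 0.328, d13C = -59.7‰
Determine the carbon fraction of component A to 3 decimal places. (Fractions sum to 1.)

Let f_A and f_C be the unknown fractions; fractions sum to 1 so f_A + f_C = 0.348.
Mass balance: Σ fᵢ·δᵢ = δ_bulk ⇒ f_A·(-20.4) + f_C·(-7.3) = -39.5 − (-35.814) = -3.686
Substitute f_C = 0.348 − f_A:
f_A·(-20.4 − -7.3) = -3.686 − 0.348×(-7.3) = -1.146
f_A = -1.146 / -13.1 = 0.0875

0.087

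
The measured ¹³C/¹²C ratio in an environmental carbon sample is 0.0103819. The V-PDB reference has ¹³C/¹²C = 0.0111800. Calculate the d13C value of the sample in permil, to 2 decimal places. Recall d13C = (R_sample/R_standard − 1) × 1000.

-71.39 permil

d13C = (R_sample / R_standard − 1) × 1000
R_sample / R_standard = 0.0103819 / 0.0111800 = 0.928614
d13C = (0.928614 − 1) × 1000 = -71.386 permil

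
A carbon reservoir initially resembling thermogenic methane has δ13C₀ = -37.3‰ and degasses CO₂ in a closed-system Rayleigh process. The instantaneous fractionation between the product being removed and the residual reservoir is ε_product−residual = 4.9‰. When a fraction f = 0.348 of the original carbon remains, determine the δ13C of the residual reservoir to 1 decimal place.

Rayleigh residual: δ_res = (δ₀ + 1000)·f^(α−1) − 1000
α = ε/1000 + 1 = 1.00490, so α − 1 = 0.00490
f^(α−1) = 0.348^(0.00490) = 0.994841
δ_res = (-37.3 + 1000) × 0.994841 − 1000 = 957.734 − 1000 = -42.27‰

-42.3‰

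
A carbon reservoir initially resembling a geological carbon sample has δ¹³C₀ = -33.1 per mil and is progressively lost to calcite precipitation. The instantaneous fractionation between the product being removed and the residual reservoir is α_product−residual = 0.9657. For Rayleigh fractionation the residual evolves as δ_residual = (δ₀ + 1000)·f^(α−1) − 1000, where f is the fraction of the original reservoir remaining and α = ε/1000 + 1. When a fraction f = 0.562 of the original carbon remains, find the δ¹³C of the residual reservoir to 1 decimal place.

-13.8 per mil

Rayleigh residual: δ_res = (δ₀ + 1000)·f^(α−1) − 1000
α − 1 = -0.03430
f^(α−1) = 0.562^(-0.03430) = 1.019962
δ_res = (-33.1 + 1000) × 1.019962 − 1000 = 986.201 − 1000 = -13.80 per mil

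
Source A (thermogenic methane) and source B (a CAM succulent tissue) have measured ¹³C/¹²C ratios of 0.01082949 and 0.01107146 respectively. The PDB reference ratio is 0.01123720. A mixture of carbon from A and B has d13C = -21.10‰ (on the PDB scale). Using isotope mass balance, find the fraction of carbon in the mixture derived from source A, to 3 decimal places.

δ_A = (0.01082949/0.01123720 − 1)×1000 = (0.963718 − 1)×1000 = -36.282‰
δ_B = (0.01107146/0.01123720 − 1)×1000 = (0.985251 − 1)×1000 = -14.749‰
f_A = (δ_mix − δ_B)/(δ_A − δ_B) = (-21.10 − (-14.749))/(-36.282 − (-14.749))
f_A = -6.351 / -21.533 = 0.2949

0.295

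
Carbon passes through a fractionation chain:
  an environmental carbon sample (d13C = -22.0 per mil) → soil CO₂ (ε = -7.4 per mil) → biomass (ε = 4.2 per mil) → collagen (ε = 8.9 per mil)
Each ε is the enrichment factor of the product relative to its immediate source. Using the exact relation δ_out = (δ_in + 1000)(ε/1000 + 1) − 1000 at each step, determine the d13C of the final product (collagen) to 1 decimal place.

-16.5 per mil

step 1: δ = (-22.00 + 1000)·(-7.4/1000 + 1) − 1000 = -29.24 per mil
step 2: δ = (-29.24 + 1000)·(4.2/1000 + 1) − 1000 = -25.16 per mil
step 3: δ = (-25.16 + 1000)·(8.9/1000 + 1) − 1000 = -16.48 per mil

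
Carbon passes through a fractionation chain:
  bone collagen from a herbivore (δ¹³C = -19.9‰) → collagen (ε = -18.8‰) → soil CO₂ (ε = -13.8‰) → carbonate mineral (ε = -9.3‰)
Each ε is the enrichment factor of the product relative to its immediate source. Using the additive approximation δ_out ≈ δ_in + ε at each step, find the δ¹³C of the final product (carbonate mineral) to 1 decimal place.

-61.8‰

step 1: δ ≈ -19.9 + (-18.8) = -38.7‰
step 2: δ ≈ -38.7 + (-13.8) = -52.5‰
step 3: δ ≈ -52.5 + (-9.3) = -61.8‰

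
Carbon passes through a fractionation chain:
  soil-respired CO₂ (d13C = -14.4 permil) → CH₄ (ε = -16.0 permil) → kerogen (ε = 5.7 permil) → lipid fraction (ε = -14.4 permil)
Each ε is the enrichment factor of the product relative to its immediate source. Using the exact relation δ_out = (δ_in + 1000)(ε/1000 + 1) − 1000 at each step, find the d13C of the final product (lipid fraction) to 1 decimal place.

-38.7 permil

step 1: δ = (-14.40 + 1000)·(-16.0/1000 + 1) − 1000 = -30.17 permil
step 2: δ = (-30.17 + 1000)·(5.7/1000 + 1) − 1000 = -24.64 permil
step 3: δ = (-24.64 + 1000)·(-14.4/1000 + 1) − 1000 = -38.69 permil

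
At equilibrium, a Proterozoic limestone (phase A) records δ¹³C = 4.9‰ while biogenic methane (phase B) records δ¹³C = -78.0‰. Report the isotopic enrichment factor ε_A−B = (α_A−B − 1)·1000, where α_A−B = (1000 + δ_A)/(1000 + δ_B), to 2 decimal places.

α_A−B = (1000 + 4.9) / (1000 + -78.0) = 1004.9 / 922.0 = 1.089913
ε_A−B = (1.089913 − 1) × 1000 = 89.913‰
(The approximation ε ≈ δ_A − δ_B would give 82.9‰.)

89.91‰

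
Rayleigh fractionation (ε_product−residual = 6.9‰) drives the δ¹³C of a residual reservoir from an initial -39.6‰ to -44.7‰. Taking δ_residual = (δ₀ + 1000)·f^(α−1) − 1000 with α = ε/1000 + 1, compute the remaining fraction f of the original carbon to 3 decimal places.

0.462

α − 1 = ε/1000 = 0.0069
(δ_res + 1000)/(δ₀ + 1000) = (-44.7 + 1000)/(-39.6 + 1000) = 955.3/960.4 = 0.994690
f = 0.994690^(1/0.0069) = exp(ln(0.994690)/0.0069) = exp(-0.00532/0.0069)
f = exp(-0.7717) = 0.4622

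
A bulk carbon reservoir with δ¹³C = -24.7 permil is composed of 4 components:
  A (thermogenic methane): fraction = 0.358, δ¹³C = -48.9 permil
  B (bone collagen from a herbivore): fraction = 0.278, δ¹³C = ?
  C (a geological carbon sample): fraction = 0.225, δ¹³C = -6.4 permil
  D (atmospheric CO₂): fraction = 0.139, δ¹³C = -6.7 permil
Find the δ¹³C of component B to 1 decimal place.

-17.3 permil

Isotope mass balance: δ_bulk = Σ fᵢ·δᵢ.
-24.7 = 0.358×(-48.9) + 0.278×δ_B + 0.225×(-6.4) + 0.139×(-6.7)
0.278·δ_B = -24.7 − (-19.878) = -4.822
δ_B = -4.822 / 0.278 = -17.35 permil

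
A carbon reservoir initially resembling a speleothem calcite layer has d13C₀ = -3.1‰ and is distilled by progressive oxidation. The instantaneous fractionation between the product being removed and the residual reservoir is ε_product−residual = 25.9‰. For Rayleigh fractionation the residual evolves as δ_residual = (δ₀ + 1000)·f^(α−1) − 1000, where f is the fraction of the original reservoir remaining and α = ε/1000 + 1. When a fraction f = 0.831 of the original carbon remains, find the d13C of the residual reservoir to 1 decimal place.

Rayleigh residual: δ_res = (δ₀ + 1000)·f^(α−1) − 1000
α = ε/1000 + 1 = 1.02590, so α − 1 = 0.02590
f^(α−1) = 0.831^(0.02590) = 0.995217
δ_res = (-3.1 + 1000) × 0.995217 − 1000 = 992.132 − 1000 = -7.87‰

-7.9‰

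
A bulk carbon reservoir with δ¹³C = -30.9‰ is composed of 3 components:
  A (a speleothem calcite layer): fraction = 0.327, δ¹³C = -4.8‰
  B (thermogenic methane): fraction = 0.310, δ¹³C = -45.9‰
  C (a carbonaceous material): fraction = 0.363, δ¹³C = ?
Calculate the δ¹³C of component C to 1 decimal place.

-41.6‰

Isotope mass balance: δ_bulk = Σ fᵢ·δᵢ.
-30.9 = 0.327×(-4.8) + 0.310×(-45.9) + 0.363×δ_C
0.363·δ_C = -30.9 − (-15.799) = -15.101
δ_C = -15.101 / 0.363 = -41.60‰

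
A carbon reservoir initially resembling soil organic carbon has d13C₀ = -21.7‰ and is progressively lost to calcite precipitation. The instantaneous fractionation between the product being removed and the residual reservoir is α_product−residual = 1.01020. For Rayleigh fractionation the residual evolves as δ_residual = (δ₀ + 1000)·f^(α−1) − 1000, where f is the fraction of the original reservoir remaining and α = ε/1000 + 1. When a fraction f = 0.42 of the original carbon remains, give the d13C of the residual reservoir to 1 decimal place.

Rayleigh residual: δ_res = (δ₀ + 1000)·f^(α−1) − 1000
α − 1 = 0.01020
f^(α−1) = 0.42^(0.01020) = 0.991191
δ_res = (-21.7 + 1000) × 0.991191 − 1000 = 969.682 − 1000 = -30.32‰

-30.3‰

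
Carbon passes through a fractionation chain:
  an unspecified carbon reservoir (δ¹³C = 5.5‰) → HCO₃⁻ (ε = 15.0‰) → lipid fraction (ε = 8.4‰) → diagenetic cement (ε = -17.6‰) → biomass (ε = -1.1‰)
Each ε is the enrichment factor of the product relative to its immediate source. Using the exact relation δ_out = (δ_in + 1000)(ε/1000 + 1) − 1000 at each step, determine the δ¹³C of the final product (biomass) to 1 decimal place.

9.9‰

step 1: δ = (5.50 + 1000)·(15.0/1000 + 1) − 1000 = 20.58‰
step 2: δ = (20.58 + 1000)·(8.4/1000 + 1) − 1000 = 29.16‰
step 3: δ = (29.16 + 1000)·(-17.6/1000 + 1) − 1000 = 11.04‰
step 4: δ = (11.04 + 1000)·(-1.1/1000 + 1) − 1000 = 9.93‰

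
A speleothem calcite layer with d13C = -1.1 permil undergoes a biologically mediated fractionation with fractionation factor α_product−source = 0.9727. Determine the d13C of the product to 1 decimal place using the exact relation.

δ_product = (δ_source + 1000)·α − 1000
δ_product = (-1.1 + 1000) × 0.9727 − 1000
δ_product = 971.630 − 1000 = -28.37 permil

-28.4 permil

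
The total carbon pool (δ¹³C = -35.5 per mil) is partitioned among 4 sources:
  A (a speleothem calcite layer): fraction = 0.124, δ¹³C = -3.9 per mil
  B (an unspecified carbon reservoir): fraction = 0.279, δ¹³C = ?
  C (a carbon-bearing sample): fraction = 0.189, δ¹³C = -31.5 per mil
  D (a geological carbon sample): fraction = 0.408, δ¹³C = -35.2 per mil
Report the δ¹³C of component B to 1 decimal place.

-52.7 per mil

Isotope mass balance: δ_bulk = Σ fᵢ·δᵢ.
-35.5 = 0.124×(-3.9) + 0.279×δ_B + 0.189×(-31.5) + 0.408×(-35.2)
0.279·δ_B = -35.5 − (-20.799) = -14.701
δ_B = -14.701 / 0.279 = -52.69 per mil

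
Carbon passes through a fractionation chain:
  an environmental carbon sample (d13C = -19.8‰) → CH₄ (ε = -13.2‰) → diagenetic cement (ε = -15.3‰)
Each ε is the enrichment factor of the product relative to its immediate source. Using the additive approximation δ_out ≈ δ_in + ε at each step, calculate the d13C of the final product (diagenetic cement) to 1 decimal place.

-48.3‰

step 1: δ ≈ -19.8 + (-13.2) = -33.0‰
step 2: δ ≈ -33.0 + (-15.3) = -48.3‰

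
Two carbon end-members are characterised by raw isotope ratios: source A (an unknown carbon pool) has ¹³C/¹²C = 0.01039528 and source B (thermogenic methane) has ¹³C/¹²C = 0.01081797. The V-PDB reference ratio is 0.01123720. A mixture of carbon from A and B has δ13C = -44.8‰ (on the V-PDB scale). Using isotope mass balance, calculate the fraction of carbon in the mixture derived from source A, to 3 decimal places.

δ_A = (0.01039528/0.01123720 − 1)×1000 = (0.925077 − 1)×1000 = -74.923‰
δ_B = (0.01081797/0.01123720 − 1)×1000 = (0.962693 − 1)×1000 = -37.307‰
f_A = (δ_mix − δ_B)/(δ_A − δ_B) = (-44.8 − (-37.307))/(-74.923 − (-37.307))
f_A = -7.493 / -37.615 = 0.1992

0.199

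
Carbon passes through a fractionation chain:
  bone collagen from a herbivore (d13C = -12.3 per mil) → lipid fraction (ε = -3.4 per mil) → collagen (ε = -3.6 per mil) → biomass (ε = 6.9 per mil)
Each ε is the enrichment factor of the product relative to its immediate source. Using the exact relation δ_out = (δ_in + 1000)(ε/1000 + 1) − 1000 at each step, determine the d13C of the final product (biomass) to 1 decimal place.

step 1: δ = (-12.30 + 1000)·(-3.4/1000 + 1) − 1000 = -15.66 per mil
step 2: δ = (-15.66 + 1000)·(-3.6/1000 + 1) − 1000 = -19.20 per mil
step 3: δ = (-19.20 + 1000)·(6.9/1000 + 1) − 1000 = -12.43 per mil

-12.4 per mil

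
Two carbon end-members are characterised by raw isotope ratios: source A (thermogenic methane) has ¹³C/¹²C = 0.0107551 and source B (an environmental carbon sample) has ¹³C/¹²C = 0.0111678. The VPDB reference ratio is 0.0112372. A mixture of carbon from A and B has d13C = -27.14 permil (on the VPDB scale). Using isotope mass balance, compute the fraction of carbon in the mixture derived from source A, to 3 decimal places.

δ_A = (0.0107551/0.0112372 − 1)×1000 = (0.957098 − 1)×1000 = -42.902 permil
δ_B = (0.0111678/0.0112372 − 1)×1000 = (0.993824 − 1)×1000 = -6.176 permil
f_A = (δ_mix − δ_B)/(δ_A − δ_B) = (-27.14 − (-6.176))/(-42.902 − (-6.176))
f_A = -20.964 / -36.726 = 0.5708

0.571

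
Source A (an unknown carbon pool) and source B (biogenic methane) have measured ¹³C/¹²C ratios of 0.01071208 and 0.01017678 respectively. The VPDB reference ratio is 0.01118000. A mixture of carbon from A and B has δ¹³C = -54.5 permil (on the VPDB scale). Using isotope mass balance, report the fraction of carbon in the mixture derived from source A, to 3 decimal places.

δ_A = (0.01071208/0.01118000 − 1)×1000 = (0.958147 − 1)×1000 = -41.853 permil
δ_B = (0.01017678/0.01118000 − 1)×1000 = (0.910267 − 1)×1000 = -89.733 permil
f_A = (δ_mix − δ_B)/(δ_A − δ_B) = (-54.5 − (-89.733))/(-41.853 − (-89.733))
f_A = 35.233 / 47.880 = 0.7359

0.736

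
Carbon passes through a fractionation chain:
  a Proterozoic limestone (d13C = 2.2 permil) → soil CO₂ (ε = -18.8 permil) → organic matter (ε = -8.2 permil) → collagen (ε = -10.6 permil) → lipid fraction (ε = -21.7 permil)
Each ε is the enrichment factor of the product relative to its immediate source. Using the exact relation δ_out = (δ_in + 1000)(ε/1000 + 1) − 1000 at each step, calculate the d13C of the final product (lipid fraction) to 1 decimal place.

-56.0 permil

step 1: δ = (2.20 + 1000)·(-18.8/1000 + 1) − 1000 = -16.64 permil
step 2: δ = (-16.64 + 1000)·(-8.2/1000 + 1) − 1000 = -24.70 permil
step 3: δ = (-24.70 + 1000)·(-10.6/1000 + 1) − 1000 = -35.04 permil
step 4: δ = (-35.04 + 1000)·(-21.7/1000 + 1) − 1000 = -55.98 permil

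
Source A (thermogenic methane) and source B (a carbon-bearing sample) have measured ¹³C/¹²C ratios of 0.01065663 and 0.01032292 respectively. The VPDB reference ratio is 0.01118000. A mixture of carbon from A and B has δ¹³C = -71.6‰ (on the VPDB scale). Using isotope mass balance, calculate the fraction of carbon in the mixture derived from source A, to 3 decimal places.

0.170

δ_A = (0.01065663/0.01118000 − 1)×1000 = (0.953187 − 1)×1000 = -46.813‰
δ_B = (0.01032292/0.01118000 − 1)×1000 = (0.923338 − 1)×1000 = -76.662‰
f_A = (δ_mix − δ_B)/(δ_A − δ_B) = (-71.6 − (-76.662))/(-46.813 − (-76.662))
f_A = 5.062 / 29.849 = 0.1696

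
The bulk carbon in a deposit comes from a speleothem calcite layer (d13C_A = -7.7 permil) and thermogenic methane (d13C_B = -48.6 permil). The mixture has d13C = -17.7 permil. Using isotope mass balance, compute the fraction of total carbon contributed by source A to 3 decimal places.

0.756

δ_mix = f_A·δ_A + (1 − f_A)·δ_B  ⇒  f_A = (δ_mix − δ_B)/(δ_A − δ_B)
f_A = (-17.7 − (-48.6)) / (-7.7 − (-48.6))
f_A = 30.9 / 40.9 = 0.7555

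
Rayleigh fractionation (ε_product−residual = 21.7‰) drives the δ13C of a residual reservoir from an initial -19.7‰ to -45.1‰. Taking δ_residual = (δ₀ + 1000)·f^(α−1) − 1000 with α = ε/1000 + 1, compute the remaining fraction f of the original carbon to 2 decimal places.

α − 1 = ε/1000 = 0.0217
(δ_res + 1000)/(δ₀ + 1000) = (-45.1 + 1000)/(-19.7 + 1000) = 954.9/980.3 = 0.974090
f = 0.974090^(1/0.0217) = exp(ln(0.974090)/0.0217) = exp(-0.02625/0.0217)
f = exp(-1.2098) = 0.2983

0.30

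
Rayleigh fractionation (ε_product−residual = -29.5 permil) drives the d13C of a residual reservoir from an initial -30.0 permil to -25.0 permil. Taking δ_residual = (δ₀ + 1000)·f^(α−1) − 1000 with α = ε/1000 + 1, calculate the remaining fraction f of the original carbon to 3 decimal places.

0.840

α − 1 = ε/1000 = -0.0295
(δ_res + 1000)/(δ₀ + 1000) = (-25.0 + 1000)/(-30.0 + 1000) = 975.0/970.0 = 1.005155
f = 1.005155^(1/-0.0295) = exp(ln(1.005155)/-0.0295) = exp(0.00514/-0.0295)
f = exp(-0.1743) = 0.8401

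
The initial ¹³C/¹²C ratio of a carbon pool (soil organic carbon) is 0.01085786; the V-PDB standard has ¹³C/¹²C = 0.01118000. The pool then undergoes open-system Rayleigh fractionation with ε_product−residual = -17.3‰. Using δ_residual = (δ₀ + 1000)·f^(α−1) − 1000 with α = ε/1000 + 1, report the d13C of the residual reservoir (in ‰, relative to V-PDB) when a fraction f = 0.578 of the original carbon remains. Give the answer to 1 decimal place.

δ₀ = (0.01085786/0.01118000 − 1)×1000 = (0.971186 − 1)×1000 = -28.814‰
α − 1 = ε/1000 = -0.0173
f^(α−1) = 0.578^(-0.0173) = 1.009529
δ_res = (-28.814 + 1000) × 1.009529 − 1000 = 980.440 − 1000 = -19.56‰

-19.6‰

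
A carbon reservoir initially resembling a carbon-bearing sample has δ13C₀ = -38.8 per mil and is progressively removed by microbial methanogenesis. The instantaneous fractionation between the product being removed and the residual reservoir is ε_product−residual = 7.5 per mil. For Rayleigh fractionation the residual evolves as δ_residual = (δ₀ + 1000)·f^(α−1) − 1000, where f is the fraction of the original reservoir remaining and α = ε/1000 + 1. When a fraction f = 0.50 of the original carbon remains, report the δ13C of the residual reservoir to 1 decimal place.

Rayleigh residual: δ_res = (δ₀ + 1000)·f^(α−1) − 1000
α = ε/1000 + 1 = 1.00750, so α − 1 = 0.00750
f^(α−1) = 0.50^(0.00750) = 0.994815
δ_res = (-38.8 + 1000) × 0.994815 − 1000 = 956.216 − 1000 = -43.78 per mil

-43.8 per mil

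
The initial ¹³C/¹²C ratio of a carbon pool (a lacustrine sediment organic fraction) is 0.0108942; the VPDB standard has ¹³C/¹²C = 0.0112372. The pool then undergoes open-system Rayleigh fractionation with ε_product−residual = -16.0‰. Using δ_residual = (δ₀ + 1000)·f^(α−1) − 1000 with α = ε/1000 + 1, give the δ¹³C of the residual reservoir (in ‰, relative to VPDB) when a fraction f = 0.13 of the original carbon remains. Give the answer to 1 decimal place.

δ₀ = (0.0108942/0.0112372 − 1)×1000 = (0.969476 − 1)×1000 = -30.524‰
α − 1 = ε/1000 = -0.0160
f^(α−1) = 0.13^(-0.0160) = 1.033182
δ_res = (-30.524 + 1000) × 1.033182 − 1000 = 1001.646 − 1000 = 1.65‰

1.6‰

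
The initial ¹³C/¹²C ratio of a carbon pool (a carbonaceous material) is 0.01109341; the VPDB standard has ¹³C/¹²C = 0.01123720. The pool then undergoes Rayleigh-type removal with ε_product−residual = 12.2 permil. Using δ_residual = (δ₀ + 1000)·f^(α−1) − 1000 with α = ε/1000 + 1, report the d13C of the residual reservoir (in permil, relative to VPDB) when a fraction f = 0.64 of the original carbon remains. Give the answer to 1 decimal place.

-18.2 permil

δ₀ = (0.01109341/0.01123720 − 1)×1000 = (0.987204 − 1)×1000 = -12.796 permil
α − 1 = ε/1000 = 0.0122
f^(α−1) = 0.64^(0.0122) = 0.994570
δ_res = (-12.796 + 1000) × 0.994570 − 1000 = 981.844 − 1000 = -18.16 permil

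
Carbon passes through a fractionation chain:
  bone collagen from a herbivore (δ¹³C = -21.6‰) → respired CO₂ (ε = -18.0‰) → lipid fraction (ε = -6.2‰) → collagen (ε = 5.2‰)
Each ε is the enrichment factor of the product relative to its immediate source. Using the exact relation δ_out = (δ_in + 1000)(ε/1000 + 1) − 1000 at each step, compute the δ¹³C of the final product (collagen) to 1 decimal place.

-40.2‰

step 1: δ = (-21.60 + 1000)·(-18.0/1000 + 1) − 1000 = -39.21‰
step 2: δ = (-39.21 + 1000)·(-6.2/1000 + 1) − 1000 = -45.17‰
step 3: δ = (-45.17 + 1000)·(5.2/1000 + 1) − 1000 = -40.20‰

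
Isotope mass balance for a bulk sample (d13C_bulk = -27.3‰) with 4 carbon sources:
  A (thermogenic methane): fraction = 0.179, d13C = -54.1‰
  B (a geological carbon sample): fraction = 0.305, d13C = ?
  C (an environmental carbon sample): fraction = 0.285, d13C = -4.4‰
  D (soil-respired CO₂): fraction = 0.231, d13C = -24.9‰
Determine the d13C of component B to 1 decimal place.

Isotope mass balance: δ_bulk = Σ fᵢ·δᵢ.
-27.3 = 0.179×(-54.1) + 0.305×δ_B + 0.285×(-4.4) + 0.231×(-24.9)
0.305·δ_B = -27.3 − (-16.690) = -10.610
δ_B = -10.610 / 0.305 = -34.79‰

-34.8‰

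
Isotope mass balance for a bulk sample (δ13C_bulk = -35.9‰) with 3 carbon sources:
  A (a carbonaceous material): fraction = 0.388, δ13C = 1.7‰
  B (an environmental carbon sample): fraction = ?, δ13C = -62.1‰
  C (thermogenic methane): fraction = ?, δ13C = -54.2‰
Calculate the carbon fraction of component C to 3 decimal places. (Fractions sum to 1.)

0.183

Let f_C and f_B be the unknown fractions; fractions sum to 1 so f_C + f_B = 0.612.
Mass balance: Σ fᵢ·δᵢ = δ_bulk ⇒ f_C·(-54.2) + f_B·(-62.1) = -35.9 − (0.660) = -36.560
Substitute f_B = 0.612 − f_C:
f_C·(-54.2 − -62.1) = -36.560 − 0.612×(-62.1) = 1.446
f_C = 1.446 / 7.9 = 0.1830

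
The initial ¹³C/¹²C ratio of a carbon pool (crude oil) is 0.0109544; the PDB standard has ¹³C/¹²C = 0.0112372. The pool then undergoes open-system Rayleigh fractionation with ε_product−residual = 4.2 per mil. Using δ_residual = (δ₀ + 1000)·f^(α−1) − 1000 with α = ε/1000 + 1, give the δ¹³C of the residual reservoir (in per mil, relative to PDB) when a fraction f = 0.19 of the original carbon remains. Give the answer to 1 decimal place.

-31.9 per mil

δ₀ = (0.0109544/0.0112372 − 1)×1000 = (0.974834 − 1)×1000 = -25.166 per mil
α − 1 = ε/1000 = 0.0042
f^(α−1) = 0.19^(0.0042) = 0.993049
δ_res = (-25.166 + 1000) × 0.993049 − 1000 = 968.058 − 1000 = -31.94 per mil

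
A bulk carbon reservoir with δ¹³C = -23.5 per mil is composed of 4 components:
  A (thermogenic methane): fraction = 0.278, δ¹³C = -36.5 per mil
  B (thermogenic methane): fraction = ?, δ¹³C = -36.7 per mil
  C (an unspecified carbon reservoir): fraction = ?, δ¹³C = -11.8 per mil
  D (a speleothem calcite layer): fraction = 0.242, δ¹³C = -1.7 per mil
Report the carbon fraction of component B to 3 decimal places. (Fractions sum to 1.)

Let f_B and f_C be the unknown fractions; fractions sum to 1 so f_B + f_C = 0.480.
Mass balance: Σ fᵢ·δᵢ = δ_bulk ⇒ f_B·(-36.7) + f_C·(-11.8) = -23.5 − (-10.558) = -12.942
Substitute f_C = 0.480 − f_B:
f_B·(-36.7 − -11.8) = -12.942 − 0.480×(-11.8) = -7.278
f_B = -7.278 / -24.9 = 0.2923

0.292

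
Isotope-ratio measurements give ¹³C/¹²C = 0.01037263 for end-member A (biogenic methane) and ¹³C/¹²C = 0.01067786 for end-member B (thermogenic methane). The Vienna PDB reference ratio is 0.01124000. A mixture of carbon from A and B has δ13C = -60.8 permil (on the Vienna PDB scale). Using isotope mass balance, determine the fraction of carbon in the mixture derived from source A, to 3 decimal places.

0.397

δ_A = (0.01037263/0.01124000 − 1)×1000 = (0.922832 − 1)×1000 = -77.168 permil
δ_B = (0.01067786/0.01124000 − 1)×1000 = (0.949988 − 1)×1000 = -50.012 permil
f_A = (δ_mix − δ_B)/(δ_A − δ_B) = (-60.8 − (-50.012))/(-77.168 − (-50.012))
f_A = -10.788 / -27.156 = 0.3972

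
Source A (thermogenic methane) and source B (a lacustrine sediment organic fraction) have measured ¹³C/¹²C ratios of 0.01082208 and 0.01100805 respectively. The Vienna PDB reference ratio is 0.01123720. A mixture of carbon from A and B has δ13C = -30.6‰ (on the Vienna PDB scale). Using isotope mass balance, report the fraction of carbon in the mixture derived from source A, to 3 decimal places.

δ_A = (0.01082208/0.01123720 − 1)×1000 = (0.963058 − 1)×1000 = -36.942‰
δ_B = (0.01100805/0.01123720 − 1)×1000 = (0.979608 − 1)×1000 = -20.392‰
f_A = (δ_mix − δ_B)/(δ_A − δ_B) = (-30.6 − (-20.392))/(-36.942 − (-20.392))
f_A = -10.208 / -16.549 = 0.6168

0.617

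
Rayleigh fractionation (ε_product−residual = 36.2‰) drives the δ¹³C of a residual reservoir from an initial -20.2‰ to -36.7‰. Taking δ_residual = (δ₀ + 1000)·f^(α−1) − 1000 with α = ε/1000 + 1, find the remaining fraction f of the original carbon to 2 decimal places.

0.63

α − 1 = ε/1000 = 0.0362
(δ_res + 1000)/(δ₀ + 1000) = (-36.7 + 1000)/(-20.2 + 1000) = 963.3/979.8 = 0.983160
f = 0.983160^(1/0.0362) = exp(ln(0.983160)/0.0362) = exp(-0.01698/0.0362)
f = exp(-0.4692) = 0.6255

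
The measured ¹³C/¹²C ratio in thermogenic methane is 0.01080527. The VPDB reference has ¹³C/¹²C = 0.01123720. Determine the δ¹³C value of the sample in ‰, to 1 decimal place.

-38.4‰

δ¹³C = (R_sample / R_standard − 1) × 1000
R_sample / R_standard = 0.01080527 / 0.01123720 = 0.961562
δ¹³C = (0.961562 − 1) × 1000 = -38.44‰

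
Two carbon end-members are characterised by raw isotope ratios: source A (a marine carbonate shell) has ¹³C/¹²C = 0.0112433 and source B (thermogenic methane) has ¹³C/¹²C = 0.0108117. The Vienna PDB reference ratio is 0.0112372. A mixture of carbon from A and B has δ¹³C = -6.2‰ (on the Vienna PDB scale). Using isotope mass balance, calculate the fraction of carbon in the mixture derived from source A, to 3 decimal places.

δ_A = (0.0112433/0.0112372 − 1)×1000 = (1.000543 − 1)×1000 = 0.543‰
δ_B = (0.0108117/0.0112372 − 1)×1000 = (0.962135 − 1)×1000 = -37.865‰
f_A = (δ_mix − δ_B)/(δ_A − δ_B) = (-6.2 − (-37.865))/(0.543 − (-37.865))
f_A = 31.665 / 38.408 = 0.8244

0.824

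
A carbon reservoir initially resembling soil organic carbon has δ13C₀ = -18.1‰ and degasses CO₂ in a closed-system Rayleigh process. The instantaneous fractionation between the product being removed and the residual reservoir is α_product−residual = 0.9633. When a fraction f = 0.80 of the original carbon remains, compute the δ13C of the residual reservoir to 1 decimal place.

Rayleigh residual: δ_res = (δ₀ + 1000)·f^(α−1) − 1000
α − 1 = -0.03670
f^(α−1) = 0.80^(-0.03670) = 1.008223
δ_res = (-18.1 + 1000) × 1.008223 − 1000 = 989.974 − 1000 = -10.03‰

-10.0‰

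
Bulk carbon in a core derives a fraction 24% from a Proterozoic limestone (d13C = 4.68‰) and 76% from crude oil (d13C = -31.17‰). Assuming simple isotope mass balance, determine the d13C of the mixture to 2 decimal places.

δ_mix = f_A·δ_A + f_B·δ_B
δ_mix = 0.24 × (4.68) + 0.76 × (-31.17)
δ_mix = 1.123 + -23.689 = -22.566‰

-22.57‰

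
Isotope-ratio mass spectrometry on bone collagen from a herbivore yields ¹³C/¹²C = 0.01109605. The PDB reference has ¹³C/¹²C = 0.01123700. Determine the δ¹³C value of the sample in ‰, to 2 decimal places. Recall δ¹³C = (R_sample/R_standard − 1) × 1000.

-12.54‰

δ¹³C = (R_sample / R_standard − 1) × 1000
R_sample / R_standard = 0.01109605 / 0.01123700 = 0.987457
δ¹³C = (0.987457 − 1) × 1000 = -12.543‰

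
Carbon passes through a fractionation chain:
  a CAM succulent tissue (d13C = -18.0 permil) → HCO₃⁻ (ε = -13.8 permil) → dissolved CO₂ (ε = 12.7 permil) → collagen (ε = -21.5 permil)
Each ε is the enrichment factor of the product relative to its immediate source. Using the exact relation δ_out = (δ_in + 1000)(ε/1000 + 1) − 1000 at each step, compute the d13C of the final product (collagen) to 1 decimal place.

step 1: δ = (-18.00 + 1000)·(-13.8/1000 + 1) − 1000 = -31.55 permil
step 2: δ = (-31.55 + 1000)·(12.7/1000 + 1) − 1000 = -19.25 permil
step 3: δ = (-19.25 + 1000)·(-21.5/1000 + 1) − 1000 = -40.34 permil

-40.3 permil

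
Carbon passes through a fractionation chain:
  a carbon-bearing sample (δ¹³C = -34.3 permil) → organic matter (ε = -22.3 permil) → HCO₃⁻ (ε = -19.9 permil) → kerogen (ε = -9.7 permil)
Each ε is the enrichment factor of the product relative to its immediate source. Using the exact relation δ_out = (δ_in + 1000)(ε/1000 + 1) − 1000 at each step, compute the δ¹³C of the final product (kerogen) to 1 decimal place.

step 1: δ = (-34.30 + 1000)·(-22.3/1000 + 1) − 1000 = -55.84 permil
step 2: δ = (-55.84 + 1000)·(-19.9/1000 + 1) − 1000 = -74.62 permil
step 3: δ = (-74.62 + 1000)·(-9.7/1000 + 1) − 1000 = -83.60 permil

-83.6 permil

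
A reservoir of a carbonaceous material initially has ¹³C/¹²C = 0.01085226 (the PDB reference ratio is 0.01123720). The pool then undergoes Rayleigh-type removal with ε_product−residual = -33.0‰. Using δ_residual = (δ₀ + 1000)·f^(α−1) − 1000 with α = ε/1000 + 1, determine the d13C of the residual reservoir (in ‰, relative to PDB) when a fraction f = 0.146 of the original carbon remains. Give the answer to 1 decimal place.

29.1‰

δ₀ = (0.01085226/0.01123720 − 1)×1000 = (0.965744 − 1)×1000 = -34.256‰
α − 1 = ε/1000 = -0.0330
f^(α−1) = 0.146^(-0.0330) = 1.065556
δ_res = (-34.256 + 1000) × 1.065556 − 1000 = 1029.055 − 1000 = 29.05‰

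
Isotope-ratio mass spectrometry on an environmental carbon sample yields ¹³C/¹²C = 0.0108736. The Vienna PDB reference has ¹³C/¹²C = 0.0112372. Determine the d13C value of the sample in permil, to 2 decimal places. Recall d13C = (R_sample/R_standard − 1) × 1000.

d13C = (R_sample / R_standard − 1) × 1000
R_sample / R_standard = 0.0108736 / 0.0112372 = 0.967643
d13C = (0.967643 − 1) × 1000 = -32.357 permil

-32.36 permil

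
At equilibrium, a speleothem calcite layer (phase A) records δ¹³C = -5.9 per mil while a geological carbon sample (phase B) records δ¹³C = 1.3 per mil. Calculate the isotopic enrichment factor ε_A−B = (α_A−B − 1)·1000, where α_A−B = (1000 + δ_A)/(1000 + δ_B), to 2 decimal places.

α_A−B = (1000 + -5.9) / (1000 + 1.3) = 994.1 / 1001.3 = 0.992809
ε_A−B = (0.992809 − 1) × 1000 = -7.191 per mil
(The approximation ε ≈ δ_A − δ_B would give -7.2 per mil.)

-7.19 per mil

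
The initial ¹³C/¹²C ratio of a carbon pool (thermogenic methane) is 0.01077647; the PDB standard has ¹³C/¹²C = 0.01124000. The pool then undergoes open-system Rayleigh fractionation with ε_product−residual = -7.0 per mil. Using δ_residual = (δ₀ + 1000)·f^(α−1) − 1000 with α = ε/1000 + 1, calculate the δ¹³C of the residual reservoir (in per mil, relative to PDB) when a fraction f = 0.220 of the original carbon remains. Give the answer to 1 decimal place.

-31.0 per mil

δ₀ = (0.01077647/0.01124000 − 1)×1000 = (0.958761 − 1)×1000 = -41.239 per mil
α − 1 = ε/1000 = -0.0070
f^(α−1) = 0.220^(-0.0070) = 1.010655
δ_res = (-41.239 + 1000) × 1.010655 − 1000 = 968.977 − 1000 = -31.02 per mil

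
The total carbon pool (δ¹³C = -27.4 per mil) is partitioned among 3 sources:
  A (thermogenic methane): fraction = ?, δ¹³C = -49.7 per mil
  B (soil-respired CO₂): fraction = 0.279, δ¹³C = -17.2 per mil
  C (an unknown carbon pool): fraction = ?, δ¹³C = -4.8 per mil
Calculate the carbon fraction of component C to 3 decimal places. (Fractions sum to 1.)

Let f_C and f_A be the unknown fractions; fractions sum to 1 so f_C + f_A = 0.721.
Mass balance: Σ fᵢ·δᵢ = δ_bulk ⇒ f_C·(-4.8) + f_A·(-49.7) = -27.4 − (-4.799) = -22.601
Substitute f_A = 0.721 − f_C:
f_C·(-4.8 − -49.7) = -22.601 − 0.721×(-49.7) = 13.233
f_C = 13.233 / 44.9 = 0.2947

0.295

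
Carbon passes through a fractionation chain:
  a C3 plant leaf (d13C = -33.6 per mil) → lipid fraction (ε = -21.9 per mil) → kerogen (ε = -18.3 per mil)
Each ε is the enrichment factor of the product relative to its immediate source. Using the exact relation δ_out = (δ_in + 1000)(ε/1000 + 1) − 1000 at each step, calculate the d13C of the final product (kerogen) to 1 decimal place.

-72.1 per mil

step 1: δ = (-33.60 + 1000)·(-21.9/1000 + 1) − 1000 = -54.76 per mil
step 2: δ = (-54.76 + 1000)·(-18.3/1000 + 1) − 1000 = -72.06 per mil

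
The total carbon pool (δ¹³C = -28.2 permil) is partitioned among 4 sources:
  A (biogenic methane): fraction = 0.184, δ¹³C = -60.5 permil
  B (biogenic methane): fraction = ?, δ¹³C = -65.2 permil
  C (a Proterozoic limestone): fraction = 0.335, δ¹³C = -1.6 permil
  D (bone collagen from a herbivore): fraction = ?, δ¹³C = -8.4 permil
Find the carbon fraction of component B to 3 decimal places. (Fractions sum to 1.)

0.220

Let f_B and f_D be the unknown fractions; fractions sum to 1 so f_B + f_D = 0.481.
Mass balance: Σ fᵢ·δᵢ = δ_bulk ⇒ f_B·(-65.2) + f_D·(-8.4) = -28.2 − (-11.668) = -16.532
Substitute f_D = 0.481 − f_B:
f_B·(-65.2 − -8.4) = -16.532 − 0.481×(-8.4) = -12.492
f_B = -12.492 / -56.8 = 0.2199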